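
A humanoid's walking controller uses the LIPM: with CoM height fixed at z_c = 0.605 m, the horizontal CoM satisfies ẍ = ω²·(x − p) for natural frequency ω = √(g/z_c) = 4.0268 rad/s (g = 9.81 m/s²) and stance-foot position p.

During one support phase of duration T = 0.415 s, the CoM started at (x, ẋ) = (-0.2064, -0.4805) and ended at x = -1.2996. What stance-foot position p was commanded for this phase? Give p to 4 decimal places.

p = 0.2426

ωT = 4.0268·0.415 = 1.671122; cosh(ωT) = 2.753084, sinh(ωT) = 2.565048
x(T) = p + (x₀−p)·cosh(ωT) + (ẋ₀/ω)·sinh(ωT) ⇒ p·(1 − cosh) = x(T) − x₀·cosh − (ẋ₀/ω)·sinh
numerator   = -1.2996 − (-0.2064)·2.753084 − (-0.4805/4.0268)·2.565048 = -0.425288
denominator = 1 − 2.753084 = -1.753084
p = -0.425288 / -1.753084 = 0.2426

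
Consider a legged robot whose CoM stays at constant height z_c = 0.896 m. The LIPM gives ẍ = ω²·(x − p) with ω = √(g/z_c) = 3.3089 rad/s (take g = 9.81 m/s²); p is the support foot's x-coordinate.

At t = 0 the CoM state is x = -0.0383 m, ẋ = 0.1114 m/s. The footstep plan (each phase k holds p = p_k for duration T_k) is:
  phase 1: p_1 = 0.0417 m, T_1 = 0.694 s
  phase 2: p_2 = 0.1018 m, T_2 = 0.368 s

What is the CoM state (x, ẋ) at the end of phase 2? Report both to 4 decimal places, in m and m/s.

phase 1: p=0.0417, T=0.694, ωT=2.296377, cosh=5.019365, sinh=4.918742; start (x,ẋ)=(-0.038300, 0.111400) → end (x,ẋ)=(-0.194251, -0.742893)
phase 2: p=0.1018, T=0.368, ωT=1.217675, cosh=1.837620, sinh=1.541703; start (x,ẋ)=(-0.194251, -0.742893) → end (x,ẋ)=(-0.788362, -2.875411)

x = -0.7884, ẋ = -2.8754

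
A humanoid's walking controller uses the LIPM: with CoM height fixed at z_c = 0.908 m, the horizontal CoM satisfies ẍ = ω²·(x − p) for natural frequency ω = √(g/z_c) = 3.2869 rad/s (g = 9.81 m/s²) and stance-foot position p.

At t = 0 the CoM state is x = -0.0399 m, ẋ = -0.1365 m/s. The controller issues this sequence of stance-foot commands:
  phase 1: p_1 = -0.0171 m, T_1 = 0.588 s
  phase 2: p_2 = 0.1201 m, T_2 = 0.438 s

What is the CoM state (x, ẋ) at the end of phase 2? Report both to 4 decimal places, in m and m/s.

phase 1: p=-0.0171, T=0.588, ωT=1.932697, cosh=3.526437, sinh=3.381680; start (x,ẋ)=(-0.039900, -0.136500) → end (x,ẋ)=(-0.237939, -0.734786)
phase 2: p=0.1201, T=0.438, ωT=1.439662, cosh=2.228139, sinh=1.991131; start (x,ẋ)=(-0.237939, -0.734786) → end (x,ẋ)=(-1.122778, -3.980445)

x = -1.1228, ẋ = -3.9804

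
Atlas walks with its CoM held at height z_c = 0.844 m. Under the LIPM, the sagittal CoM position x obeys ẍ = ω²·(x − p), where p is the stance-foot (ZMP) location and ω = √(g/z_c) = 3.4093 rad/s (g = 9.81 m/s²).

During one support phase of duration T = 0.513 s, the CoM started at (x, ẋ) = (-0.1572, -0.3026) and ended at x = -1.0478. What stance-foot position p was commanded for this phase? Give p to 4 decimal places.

p = 0.1707

ωT = 3.4093·0.513 = 1.748971; cosh(ωT) = 2.961318, sinh(ωT) = 2.787365
x(T) = p + (x₀−p)·cosh(ωT) + (ẋ₀/ω)·sinh(ωT) ⇒ p·(1 − cosh) = x(T) − x₀·cosh − (ẋ₀/ω)·sinh
numerator   = -1.0478 − (-0.1572)·2.961318 − (-0.3026/3.4093)·2.787365 = -0.334882
denominator = 1 − 2.961318 = -1.961318
p = -0.334882 / -1.961318 = 0.1707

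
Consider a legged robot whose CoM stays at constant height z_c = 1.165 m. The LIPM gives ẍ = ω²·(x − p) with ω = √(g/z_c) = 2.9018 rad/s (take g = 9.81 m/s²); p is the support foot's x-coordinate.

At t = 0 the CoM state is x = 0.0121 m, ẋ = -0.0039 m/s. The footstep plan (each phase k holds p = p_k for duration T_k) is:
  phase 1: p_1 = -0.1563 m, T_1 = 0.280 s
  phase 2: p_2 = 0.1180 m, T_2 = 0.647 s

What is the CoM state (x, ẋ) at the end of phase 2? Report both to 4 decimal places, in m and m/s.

x = 0.4367, ẋ = 1.0132

phase 1: p=-0.1563, T=0.280, ωT=0.812504, cosh=1.348645, sinh=0.904899; start (x,ẋ)=(0.012100, -0.003900) → end (x,ẋ)=(0.069596, 0.436931)
phase 2: p=0.1180, T=0.647, ωT=1.877465, cosh=3.344944, sinh=3.191966; start (x,ẋ)=(0.069596, 0.436931) → end (x,ẋ)=(0.436712, 1.013167)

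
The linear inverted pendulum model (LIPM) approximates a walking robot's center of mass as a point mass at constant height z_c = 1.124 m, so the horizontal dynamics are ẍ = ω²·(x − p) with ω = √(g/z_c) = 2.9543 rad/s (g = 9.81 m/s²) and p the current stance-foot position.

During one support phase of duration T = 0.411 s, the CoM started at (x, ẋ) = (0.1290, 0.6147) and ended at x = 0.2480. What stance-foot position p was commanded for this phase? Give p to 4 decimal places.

p = 0.3699

ωT = 2.9543·0.411 = 1.214217; cosh(ωT) = 1.832300, sinh(ωT) = 1.535357
x(T) = p + (x₀−p)·cosh(ωT) + (ẋ₀/ω)·sinh(ωT) ⇒ p·(1 − cosh) = x(T) − x₀·cosh − (ẋ₀/ω)·sinh
numerator   = 0.2480 − (0.1290)·1.832300 − (0.6147/2.9543)·1.535357 = -0.307828
denominator = 1 − 1.832300 = -0.832300
p = -0.307828 / -0.832300 = 0.3699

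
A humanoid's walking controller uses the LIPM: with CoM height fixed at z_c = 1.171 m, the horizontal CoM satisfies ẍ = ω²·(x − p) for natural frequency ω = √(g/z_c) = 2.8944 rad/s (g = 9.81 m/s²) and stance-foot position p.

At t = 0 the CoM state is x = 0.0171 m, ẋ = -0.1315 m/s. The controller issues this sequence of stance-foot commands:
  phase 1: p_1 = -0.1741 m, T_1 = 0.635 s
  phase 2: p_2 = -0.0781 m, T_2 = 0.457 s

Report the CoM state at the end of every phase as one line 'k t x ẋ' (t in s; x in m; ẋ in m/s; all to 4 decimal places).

1 0.6350 0.3027 1.2711
2 1.0920 1.4530 4.4767

phase 1: p=-0.1741, T=0.635, ωT=1.837944, cosh=3.221375, sinh=3.062231; start (x,ẋ)=(0.017100, -0.131500) → end (x,ẋ)=(0.302702, 1.271056)
phase 2: p=-0.0781, T=0.457, ωT=1.322741, cosh=2.010050, sinh=1.743646; start (x,ẋ)=(0.302702, 1.271056) → end (x,ẋ)=(1.453041, 4.476720)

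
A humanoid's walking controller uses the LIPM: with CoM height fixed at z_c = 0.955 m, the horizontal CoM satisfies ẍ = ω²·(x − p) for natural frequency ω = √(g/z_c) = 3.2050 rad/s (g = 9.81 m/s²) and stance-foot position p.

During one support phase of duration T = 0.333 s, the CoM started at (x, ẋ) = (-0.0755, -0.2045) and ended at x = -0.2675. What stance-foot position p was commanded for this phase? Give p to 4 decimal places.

p = 0.1007

ωT = 3.2050·0.333 = 1.067265; cosh(ωT) = 1.625682, sinh(ωT) = 1.281734
x(T) = p + (x₀−p)·cosh(ωT) + (ẋ₀/ω)·sinh(ωT) ⇒ p·(1 − cosh) = x(T) − x₀·cosh − (ẋ₀/ω)·sinh
numerator   = -0.2675 − (-0.0755)·1.625682 − (-0.2045/3.2050)·1.281734 = -0.062978
denominator = 1 − 1.625682 = -0.625682
p = -0.062978 / -0.625682 = 0.1007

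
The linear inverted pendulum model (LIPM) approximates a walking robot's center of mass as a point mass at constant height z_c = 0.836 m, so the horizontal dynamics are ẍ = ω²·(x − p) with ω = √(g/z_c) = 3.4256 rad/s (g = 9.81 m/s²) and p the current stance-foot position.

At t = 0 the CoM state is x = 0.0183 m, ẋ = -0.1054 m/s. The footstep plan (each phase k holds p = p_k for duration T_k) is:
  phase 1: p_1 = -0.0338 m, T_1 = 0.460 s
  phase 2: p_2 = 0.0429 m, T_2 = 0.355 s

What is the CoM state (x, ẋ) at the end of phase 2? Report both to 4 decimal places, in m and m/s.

x = 0.0787, ẋ = 0.1830

phase 1: p=-0.0338, T=0.460, ωT=1.575776, cosh=2.520669, sinh=2.313822; start (x,ẋ)=(0.018300, -0.105400) → end (x,ẋ)=(0.026334, 0.147278)
phase 2: p=0.0429, T=0.355, ωT=1.216088, cosh=1.835175, sinh=1.538788; start (x,ẋ)=(0.026334, 0.147278) → end (x,ẋ)=(0.078657, 0.182959)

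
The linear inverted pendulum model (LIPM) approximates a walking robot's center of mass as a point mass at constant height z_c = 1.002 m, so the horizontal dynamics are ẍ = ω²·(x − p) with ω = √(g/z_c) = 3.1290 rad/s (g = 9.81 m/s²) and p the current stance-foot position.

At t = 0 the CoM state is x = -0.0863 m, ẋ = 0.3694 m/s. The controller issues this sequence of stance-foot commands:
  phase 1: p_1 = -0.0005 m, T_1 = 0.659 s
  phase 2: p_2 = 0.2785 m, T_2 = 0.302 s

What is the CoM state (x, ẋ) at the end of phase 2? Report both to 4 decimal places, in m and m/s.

x = 0.1866, ẋ = 0.0832

phase 1: p=-0.0005, T=0.659, ωT=2.062011, cosh=3.994481, sinh=3.867283; start (x,ẋ)=(-0.086300, 0.369400) → end (x,ẋ)=(0.113333, 0.437319)
phase 2: p=0.2785, T=0.302, ωT=0.944958, cosh=1.480701, sinh=1.092005; start (x,ẋ)=(0.113333, 0.437319) → end (x,ẋ)=(0.186559, 0.083182)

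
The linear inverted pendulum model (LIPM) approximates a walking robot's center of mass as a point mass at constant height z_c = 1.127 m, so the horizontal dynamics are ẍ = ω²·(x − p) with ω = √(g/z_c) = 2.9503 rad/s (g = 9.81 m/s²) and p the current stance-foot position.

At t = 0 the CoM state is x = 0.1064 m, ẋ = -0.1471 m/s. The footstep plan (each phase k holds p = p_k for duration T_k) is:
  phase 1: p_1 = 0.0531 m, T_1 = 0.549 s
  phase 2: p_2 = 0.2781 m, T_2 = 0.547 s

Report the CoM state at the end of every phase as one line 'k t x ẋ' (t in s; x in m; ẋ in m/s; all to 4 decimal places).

phase 1: p=0.0531, T=0.549, ωT=1.619715, cosh=2.624802, sinh=2.426847; start (x,ẋ)=(0.106400, -0.147100) → end (x,ẋ)=(0.072001, -0.004484)
phase 2: p=0.2781, T=0.547, ωT=1.613814, cosh=2.610528, sinh=2.411401; start (x,ẋ)=(0.072001, -0.004484) → end (x,ẋ)=(-0.263592, -1.477968)

1 0.5490 0.0720 -0.0045
2 1.0960 -0.2636 -1.4780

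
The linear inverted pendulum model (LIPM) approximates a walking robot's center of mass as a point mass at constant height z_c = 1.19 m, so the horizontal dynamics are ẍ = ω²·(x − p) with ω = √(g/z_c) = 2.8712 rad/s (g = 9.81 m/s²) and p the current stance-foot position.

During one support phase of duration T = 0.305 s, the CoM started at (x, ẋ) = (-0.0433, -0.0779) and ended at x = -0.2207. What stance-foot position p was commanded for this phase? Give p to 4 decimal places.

p = 0.3250

ωT = 2.8712·0.305 = 0.875716; cosh(ωT) = 1.408579, sinh(ωT) = 0.992015
x(T) = p + (x₀−p)·cosh(ωT) + (ẋ₀/ω)·sinh(ωT) ⇒ p·(1 − cosh) = x(T) − x₀·cosh − (ẋ₀/ω)·sinh
numerator   = -0.2207 − (-0.0433)·1.408579 − (-0.0779/2.8712)·0.992015 = -0.132794
denominator = 1 − 1.408579 = -0.408579
p = -0.132794 / -0.408579 = 0.3250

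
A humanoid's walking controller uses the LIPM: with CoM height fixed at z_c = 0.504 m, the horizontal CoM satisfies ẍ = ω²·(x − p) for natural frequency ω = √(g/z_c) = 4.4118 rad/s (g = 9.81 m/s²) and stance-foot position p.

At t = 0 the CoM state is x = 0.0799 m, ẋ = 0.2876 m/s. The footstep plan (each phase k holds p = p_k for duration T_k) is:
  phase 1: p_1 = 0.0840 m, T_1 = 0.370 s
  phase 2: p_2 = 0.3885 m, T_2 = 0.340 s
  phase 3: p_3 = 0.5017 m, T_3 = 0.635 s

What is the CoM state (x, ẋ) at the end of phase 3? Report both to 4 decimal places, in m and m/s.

x = -0.1398, ẋ = -2.7807

phase 1: p=0.0840, T=0.370, ωT=1.632366, cosh=2.655716, sinh=2.460249; start (x,ẋ)=(0.079900, 0.287600) → end (x,ẋ)=(0.233492, 0.719282)
phase 2: p=0.3885, T=0.340, ωT=1.500012, cosh=2.352435, sinh=2.129308; start (x,ẋ)=(0.233492, 0.719282) → end (x,ẋ)=(0.371008, 0.235909)
phase 3: p=0.5017, T=0.635, ωT=2.801493, cosh=8.264968, sinh=8.204249; start (x,ẋ)=(0.371008, 0.235909) → end (x,ẋ)=(-0.139765, -2.780679)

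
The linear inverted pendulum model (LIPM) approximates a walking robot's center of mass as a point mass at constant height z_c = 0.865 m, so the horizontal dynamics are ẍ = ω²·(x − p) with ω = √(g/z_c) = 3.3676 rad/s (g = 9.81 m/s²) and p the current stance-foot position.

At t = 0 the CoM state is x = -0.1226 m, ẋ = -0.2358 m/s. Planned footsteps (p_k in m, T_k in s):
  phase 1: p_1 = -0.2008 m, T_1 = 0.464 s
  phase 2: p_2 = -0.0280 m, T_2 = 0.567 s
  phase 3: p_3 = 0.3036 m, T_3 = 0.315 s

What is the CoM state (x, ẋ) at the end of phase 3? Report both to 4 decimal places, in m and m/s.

phase 1: p=-0.2008, T=0.464, ωT=1.562566, cosh=2.490324, sinh=2.280726; start (x,ẋ)=(-0.122600, -0.235800) → end (x,ẋ)=(-0.165754, 0.013403)
phase 2: p=-0.0280, T=0.567, ωT=1.909429, cosh=3.448700, sinh=3.300535; start (x,ẋ)=(-0.165754, 0.013403) → end (x,ẋ)=(-0.489935, -1.484893)
phase 3: p=0.3036, T=0.315, ωT=1.060794, cosh=1.617422, sinh=1.271241; start (x,ẋ)=(-0.489935, -1.484893) → end (x,ẋ)=(-1.540417, -5.798850)

x = -1.5404, ẋ = -5.7988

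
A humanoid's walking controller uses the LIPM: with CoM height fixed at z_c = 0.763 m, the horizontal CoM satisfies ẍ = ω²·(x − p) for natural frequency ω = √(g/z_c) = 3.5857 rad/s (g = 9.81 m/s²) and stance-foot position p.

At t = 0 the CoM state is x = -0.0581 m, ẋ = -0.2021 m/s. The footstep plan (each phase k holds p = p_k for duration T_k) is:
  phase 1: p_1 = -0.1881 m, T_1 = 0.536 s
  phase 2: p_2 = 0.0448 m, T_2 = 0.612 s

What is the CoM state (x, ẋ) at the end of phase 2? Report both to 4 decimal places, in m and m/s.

x = 1.2465, ẋ = 4.3912

phase 1: p=-0.1881, T=0.536, ωT=1.921935, cosh=3.490247, sinh=3.343924; start (x,ẋ)=(-0.058100, -0.202100) → end (x,ẋ)=(0.077159, 0.853361)
phase 2: p=0.0448, T=0.612, ωT=2.194448, cosh=4.543235, sinh=4.431815; start (x,ẋ)=(0.077159, 0.853361) → end (x,ẋ)=(1.246544, 4.391246)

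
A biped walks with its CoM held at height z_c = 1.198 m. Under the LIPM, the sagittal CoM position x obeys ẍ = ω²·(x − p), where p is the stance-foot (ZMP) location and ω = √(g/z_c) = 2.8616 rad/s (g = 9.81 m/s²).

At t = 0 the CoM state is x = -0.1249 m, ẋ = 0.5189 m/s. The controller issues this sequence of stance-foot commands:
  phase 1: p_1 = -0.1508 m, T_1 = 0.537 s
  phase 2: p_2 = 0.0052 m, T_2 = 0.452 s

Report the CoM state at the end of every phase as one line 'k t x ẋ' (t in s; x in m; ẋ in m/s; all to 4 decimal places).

1 0.5370 0.3142 1.4263
2 0.9890 1.4509 4.2858

phase 1: p=-0.1508, T=0.537, ωT=1.536679, cosh=2.432110, sinh=2.217016; start (x,ẋ)=(-0.124900, 0.518900) → end (x,ẋ)=(0.314208, 1.426337)
phase 2: p=0.0052, T=0.452, ωT=1.293443, cosh=1.959821, sinh=1.685496; start (x,ẋ)=(0.314208, 1.426337) → end (x,ẋ)=(1.450919, 4.285776)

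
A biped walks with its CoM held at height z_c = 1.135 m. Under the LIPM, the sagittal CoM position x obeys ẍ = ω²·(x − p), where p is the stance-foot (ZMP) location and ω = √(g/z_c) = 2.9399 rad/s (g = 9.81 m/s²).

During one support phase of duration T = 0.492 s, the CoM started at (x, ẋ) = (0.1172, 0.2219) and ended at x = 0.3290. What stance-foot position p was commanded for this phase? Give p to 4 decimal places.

ωT = 2.9399·0.492 = 1.446431; cosh(ωT) = 2.241667, sinh(ωT) = 2.006258
x(T) = p + (x₀−p)·cosh(ωT) + (ẋ₀/ω)·sinh(ωT) ⇒ p·(1 − cosh) = x(T) − x₀·cosh − (ẋ₀/ω)·sinh
numerator   = 0.3290 − (0.1172)·2.241667 − (0.2219/2.9399)·2.006258 = -0.085153
denominator = 1 − 2.241667 = -1.241667
p = -0.085153 / -1.241667 = 0.0686

p = 0.0686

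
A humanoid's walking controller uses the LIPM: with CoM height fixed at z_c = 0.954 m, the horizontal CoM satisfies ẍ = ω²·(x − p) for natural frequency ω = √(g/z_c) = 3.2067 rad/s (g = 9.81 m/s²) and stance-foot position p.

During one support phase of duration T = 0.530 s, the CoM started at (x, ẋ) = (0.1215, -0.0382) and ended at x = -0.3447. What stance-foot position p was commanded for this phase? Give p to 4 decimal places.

ωT = 3.2067·0.530 = 1.699551; cosh(ωT) = 2.827128, sinh(ωT) = 2.644362
x(T) = p + (x₀−p)·cosh(ωT) + (ẋ₀/ω)·sinh(ωT) ⇒ p·(1 − cosh) = x(T) − x₀·cosh − (ẋ₀/ω)·sinh
numerator   = -0.3447 − (0.1215)·2.827128 − (-0.0382/3.2067)·2.644362 = -0.656695
denominator = 1 − 2.827128 = -1.827128
p = -0.656695 / -1.827128 = 0.3594

p = 0.3594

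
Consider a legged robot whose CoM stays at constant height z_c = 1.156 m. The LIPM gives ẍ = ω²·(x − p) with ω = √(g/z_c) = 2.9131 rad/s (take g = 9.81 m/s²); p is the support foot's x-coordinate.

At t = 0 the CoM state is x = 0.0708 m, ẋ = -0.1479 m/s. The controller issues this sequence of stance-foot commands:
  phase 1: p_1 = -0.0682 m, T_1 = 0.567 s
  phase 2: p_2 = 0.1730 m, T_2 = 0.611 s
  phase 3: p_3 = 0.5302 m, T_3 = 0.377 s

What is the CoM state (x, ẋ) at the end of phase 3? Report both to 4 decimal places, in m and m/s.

x = 1.8764, ẋ = 4.3020

phase 1: p=-0.0682, T=0.567, ωT=1.651728, cosh=2.703851, sinh=2.512133; start (x,ẋ)=(0.070800, -0.147900) → end (x,ẋ)=(0.180093, 0.617315)
phase 2: p=0.1730, T=0.611, ωT=1.779904, cosh=3.048971, sinh=2.880317; start (x,ẋ)=(0.180093, 0.617315) → end (x,ẋ)=(0.804994, 1.941689)
phase 3: p=0.5302, T=0.377, ωT=1.098239, cosh=1.666169, sinh=1.332711; start (x,ẋ)=(0.804994, 1.941689) → end (x,ẋ)=(1.876354, 4.302018)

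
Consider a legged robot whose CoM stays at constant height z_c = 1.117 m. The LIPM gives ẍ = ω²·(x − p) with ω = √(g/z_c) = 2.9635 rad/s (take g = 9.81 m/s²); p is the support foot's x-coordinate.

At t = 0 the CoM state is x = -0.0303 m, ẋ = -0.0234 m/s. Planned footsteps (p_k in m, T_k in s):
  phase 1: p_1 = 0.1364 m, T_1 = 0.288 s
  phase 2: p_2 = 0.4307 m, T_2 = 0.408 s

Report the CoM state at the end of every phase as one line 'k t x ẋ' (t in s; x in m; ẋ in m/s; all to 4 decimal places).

phase 1: p=0.1364, T=0.288, ωT=0.853488, cosh=1.386874, sinh=0.960948; start (x,ẋ)=(-0.030300, -0.023400) → end (x,ẋ)=(-0.102380, -0.507176)
phase 2: p=0.4307, T=0.408, ωT=1.209108, cosh=1.824479, sinh=1.526016; start (x,ẋ)=(-0.102380, -0.507176) → end (x,ẋ)=(-0.803056, -3.336103)

1 0.2880 -0.1024 -0.5072
2 0.6960 -0.8031 -3.3361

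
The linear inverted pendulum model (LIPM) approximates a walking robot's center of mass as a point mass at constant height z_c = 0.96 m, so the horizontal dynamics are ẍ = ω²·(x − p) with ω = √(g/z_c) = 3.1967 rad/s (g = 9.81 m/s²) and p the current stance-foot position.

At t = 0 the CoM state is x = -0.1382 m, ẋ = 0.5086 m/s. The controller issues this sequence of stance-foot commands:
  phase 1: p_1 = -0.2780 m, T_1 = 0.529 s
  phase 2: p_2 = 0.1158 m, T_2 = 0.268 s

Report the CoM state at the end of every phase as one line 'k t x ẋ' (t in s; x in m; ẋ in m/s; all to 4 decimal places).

1 0.5290 0.5310 2.5976
2 0.7970 1.4774 4.8920

phase 1: p=-0.2780, T=0.529, ωT=1.691054, cosh=2.804761, sinh=2.620436; start (x,ẋ)=(-0.138200, 0.508600) → end (x,ẋ)=(0.531021, 2.597571)
phase 2: p=0.1158, T=0.268, ωT=0.856716, cosh=1.389983, sinh=0.965429; start (x,ẋ)=(0.531021, 2.597571) → end (x,ẋ)=(1.477437, 4.892029)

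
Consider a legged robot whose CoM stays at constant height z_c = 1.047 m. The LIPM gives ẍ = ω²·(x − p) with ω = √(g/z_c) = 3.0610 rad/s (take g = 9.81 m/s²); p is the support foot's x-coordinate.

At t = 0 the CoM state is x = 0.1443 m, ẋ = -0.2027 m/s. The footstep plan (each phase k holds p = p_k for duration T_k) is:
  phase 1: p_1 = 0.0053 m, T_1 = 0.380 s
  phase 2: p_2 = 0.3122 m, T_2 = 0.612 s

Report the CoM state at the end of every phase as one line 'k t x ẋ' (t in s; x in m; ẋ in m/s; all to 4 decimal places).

1 0.3800 0.1538 0.2583
2 0.9920 0.0527 -0.6802

phase 1: p=0.0053, T=0.380, ωT=1.163180, cosh=1.756292, sinh=1.443801; start (x,ẋ)=(0.144300, -0.202700) → end (x,ẋ)=(0.153816, 0.258307)
phase 2: p=0.3122, T=0.612, ωT=1.873332, cosh=3.331781, sinh=3.178170; start (x,ẋ)=(0.153816, 0.258307) → end (x,ẋ)=(0.052693, -0.680200)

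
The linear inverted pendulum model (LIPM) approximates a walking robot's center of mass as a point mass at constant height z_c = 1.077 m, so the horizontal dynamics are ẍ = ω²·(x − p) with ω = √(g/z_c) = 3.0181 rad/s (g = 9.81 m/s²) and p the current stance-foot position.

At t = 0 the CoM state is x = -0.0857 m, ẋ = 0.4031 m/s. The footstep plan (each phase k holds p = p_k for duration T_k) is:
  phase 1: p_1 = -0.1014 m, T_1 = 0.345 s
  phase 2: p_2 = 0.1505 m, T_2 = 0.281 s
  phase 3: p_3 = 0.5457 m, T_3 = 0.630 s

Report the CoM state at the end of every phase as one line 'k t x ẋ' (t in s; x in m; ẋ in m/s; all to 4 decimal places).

phase 1: p=-0.1014, T=0.345, ωT=1.041244, cosh=1.592878, sinh=1.239863; start (x,ẋ)=(-0.085700, 0.403100) → end (x,ẋ)=(0.089205, 0.700839)
phase 2: p=0.1505, T=0.281, ωT=0.848086, cosh=1.381704, sinh=0.953470; start (x,ẋ)=(0.089205, 0.700839) → end (x,ẋ)=(0.287216, 0.791966)
phase 3: p=0.5457, T=0.630, ωT=1.901403, cosh=3.422320, sinh=3.272961; start (x,ẋ)=(0.287216, 0.791966) → end (x,ẋ)=(0.519927, 0.157022)

1 0.3450 0.0892 0.7008
2 0.6260 0.2872 0.7920
3 1.2560 0.5199 0.1570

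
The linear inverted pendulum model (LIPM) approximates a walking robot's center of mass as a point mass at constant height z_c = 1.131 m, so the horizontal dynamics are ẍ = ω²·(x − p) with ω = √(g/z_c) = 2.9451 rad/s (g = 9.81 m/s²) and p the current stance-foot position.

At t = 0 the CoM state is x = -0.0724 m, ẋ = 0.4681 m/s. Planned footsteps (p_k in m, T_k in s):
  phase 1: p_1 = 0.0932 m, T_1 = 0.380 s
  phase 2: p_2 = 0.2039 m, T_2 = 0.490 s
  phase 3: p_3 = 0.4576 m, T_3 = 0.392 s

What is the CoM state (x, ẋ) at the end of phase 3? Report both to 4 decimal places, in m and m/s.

phase 1: p=0.0932, T=0.380, ωT=1.119138, cosh=1.694387, sinh=1.367826; start (x,ẋ)=(-0.072400, 0.468100) → end (x,ẋ)=(0.030014, 0.126042)
phase 2: p=0.2039, T=0.490, ωT=1.443099, cosh=2.234995, sinh=1.998801; start (x,ẋ)=(0.030014, 0.126042) → end (x,ẋ)=(-0.099190, -0.741903)
phase 3: p=0.4576, T=0.392, ωT=1.154479, cosh=1.743796, sinh=1.428575; start (x,ẋ)=(-0.099190, -0.741903) → end (x,ẋ)=(-0.873202, -3.636308)

x = -0.8732, ẋ = -3.6363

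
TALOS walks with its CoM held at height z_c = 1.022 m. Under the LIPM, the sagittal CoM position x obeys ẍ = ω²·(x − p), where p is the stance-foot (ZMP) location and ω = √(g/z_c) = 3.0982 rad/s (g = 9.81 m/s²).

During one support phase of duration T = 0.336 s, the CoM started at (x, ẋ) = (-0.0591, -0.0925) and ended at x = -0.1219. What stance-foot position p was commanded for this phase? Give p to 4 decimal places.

ωT = 3.0982·0.336 = 1.040995; cosh(ωT) = 1.592569, sinh(ωT) = 1.239465
x(T) = p + (x₀−p)·cosh(ωT) + (ẋ₀/ω)·sinh(ωT) ⇒ p·(1 − cosh) = x(T) − x₀·cosh − (ẋ₀/ω)·sinh
numerator   = -0.1219 − (-0.0591)·1.592569 − (-0.0925/3.0982)·1.239465 = 0.009226
denominator = 1 − 1.592569 = -0.592569
p = 0.009226 / -0.592569 = -0.0156

p = -0.0156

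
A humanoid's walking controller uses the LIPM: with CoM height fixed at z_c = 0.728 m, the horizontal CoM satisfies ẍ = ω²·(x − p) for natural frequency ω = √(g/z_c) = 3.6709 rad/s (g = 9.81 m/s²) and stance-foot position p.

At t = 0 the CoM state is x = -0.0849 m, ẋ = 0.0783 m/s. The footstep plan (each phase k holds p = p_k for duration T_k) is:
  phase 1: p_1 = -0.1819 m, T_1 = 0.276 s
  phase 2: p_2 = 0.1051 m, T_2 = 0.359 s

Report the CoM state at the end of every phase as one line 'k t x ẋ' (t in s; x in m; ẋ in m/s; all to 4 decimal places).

phase 1: p=-0.1819, T=0.276, ωT=1.013168, cosh=1.558690, sinh=1.195624; start (x,ẋ)=(-0.084900, 0.078300) → end (x,ẋ)=(-0.005204, 0.547780)
phase 2: p=0.1051, T=0.359, ωT=1.317853, cosh=2.001551, sinh=1.733842; start (x,ẋ)=(-0.005204, 0.547780) → end (x,ẋ)=(0.143048, 0.394348)

1 0.2760 -0.0052 0.5478
2 0.6350 0.1430 0.3943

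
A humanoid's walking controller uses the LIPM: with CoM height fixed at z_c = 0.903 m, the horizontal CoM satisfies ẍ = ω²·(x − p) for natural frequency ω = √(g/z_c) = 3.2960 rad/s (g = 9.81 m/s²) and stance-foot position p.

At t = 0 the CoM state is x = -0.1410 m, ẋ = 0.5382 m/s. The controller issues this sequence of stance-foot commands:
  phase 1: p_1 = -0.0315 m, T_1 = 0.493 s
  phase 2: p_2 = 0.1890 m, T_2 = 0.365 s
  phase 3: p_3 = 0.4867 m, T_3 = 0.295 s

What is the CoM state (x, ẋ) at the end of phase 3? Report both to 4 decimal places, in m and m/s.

x = 0.2530, ẋ = -0.2964

phase 1: p=-0.0315, T=0.493, ωT=1.624928, cosh=2.637490, sinh=2.440564; start (x,ẋ)=(-0.141000, 0.538200) → end (x,ẋ)=(0.078212, 0.538668)
phase 2: p=0.1890, T=0.365, ωT=1.203040, cosh=1.815253, sinh=1.514973; start (x,ẋ)=(0.078212, 0.538668) → end (x,ẋ)=(0.235485, 0.424614)
phase 3: p=0.4867, T=0.295, ωT=0.972320, cosh=1.511138, sinh=1.132934; start (x,ẋ)=(0.235485, 0.424614) → end (x,ẋ)=(0.253031, -0.296425)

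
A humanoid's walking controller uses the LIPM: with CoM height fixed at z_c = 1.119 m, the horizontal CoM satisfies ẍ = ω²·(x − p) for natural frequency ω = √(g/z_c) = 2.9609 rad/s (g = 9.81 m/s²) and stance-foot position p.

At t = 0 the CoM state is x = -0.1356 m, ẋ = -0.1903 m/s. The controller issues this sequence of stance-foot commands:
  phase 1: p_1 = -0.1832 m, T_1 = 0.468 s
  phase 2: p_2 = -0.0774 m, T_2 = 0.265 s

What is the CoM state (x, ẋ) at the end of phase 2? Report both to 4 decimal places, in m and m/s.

phase 1: p=-0.1832, T=0.468, ωT=1.385701, cosh=2.123888, sinh=1.873740; start (x,ẋ)=(-0.135600, -0.190300) → end (x,ẋ)=(-0.202530, -0.140093)
phase 2: p=-0.0774, T=0.265, ωT=0.784639, cosh=1.323950, sinh=0.867665; start (x,ẋ)=(-0.202530, -0.140093) → end (x,ẋ)=(-0.284119, -0.506944)

x = -0.2841, ẋ = -0.5069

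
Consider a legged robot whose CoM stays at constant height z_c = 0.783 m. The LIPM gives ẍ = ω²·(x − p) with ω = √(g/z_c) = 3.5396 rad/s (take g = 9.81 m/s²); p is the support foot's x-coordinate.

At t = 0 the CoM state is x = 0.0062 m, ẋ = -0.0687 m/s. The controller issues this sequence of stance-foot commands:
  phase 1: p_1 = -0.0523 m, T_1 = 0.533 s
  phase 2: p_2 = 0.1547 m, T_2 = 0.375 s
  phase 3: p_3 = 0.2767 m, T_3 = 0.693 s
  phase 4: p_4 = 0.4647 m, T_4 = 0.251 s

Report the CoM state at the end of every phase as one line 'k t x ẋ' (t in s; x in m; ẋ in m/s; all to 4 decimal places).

1 0.5330 0.0825 0.4355
2 0.9080 0.2248 0.4312
3 1.6010 0.6753 1.4638
4 1.8520 1.1817 2.8333

phase 1: p=-0.0523, T=0.533, ωT=1.886607, cosh=3.374266, sinh=3.222680; start (x,ẋ)=(0.006200, -0.068700) → end (x,ẋ)=(0.082546, 0.435497)
phase 2: p=0.1547, T=0.375, ωT=1.327350, cosh=2.018108, sinh=1.752929; start (x,ẋ)=(0.082546, 0.435497) → end (x,ẋ)=(0.224758, 0.431187)
phase 3: p=0.2767, T=0.693, ωT=2.452943, cosh=5.854270, sinh=5.768230; start (x,ẋ)=(0.224758, 0.431187) → end (x,ẋ)=(0.675289, 1.463765)
phase 4: p=0.4647, T=0.251, ωT=0.888440, cosh=1.421315, sinh=1.010018; start (x,ẋ)=(0.675289, 1.463765) → end (x,ẋ)=(1.181696, 2.833341)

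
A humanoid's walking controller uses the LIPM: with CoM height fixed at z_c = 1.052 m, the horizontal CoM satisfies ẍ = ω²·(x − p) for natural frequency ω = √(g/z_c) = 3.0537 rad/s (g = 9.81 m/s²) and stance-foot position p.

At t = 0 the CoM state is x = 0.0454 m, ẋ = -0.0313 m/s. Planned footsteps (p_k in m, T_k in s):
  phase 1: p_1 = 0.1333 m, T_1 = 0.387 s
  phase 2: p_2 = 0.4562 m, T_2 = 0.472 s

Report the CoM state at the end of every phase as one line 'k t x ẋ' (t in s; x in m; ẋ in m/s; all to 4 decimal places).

1 0.3870 -0.0386 -0.4522
2 0.8590 -0.9434 -4.0233

phase 1: p=0.1333, T=0.387, ωT=1.181782, cosh=1.783455, sinh=1.476723; start (x,ẋ)=(0.045400, -0.031300) → end (x,ẋ)=(-0.038602, -0.452205)
phase 2: p=0.4562, T=0.472, ωT=1.441346, cosh=2.231496, sinh=1.994887; start (x,ẋ)=(-0.038602, -0.452205) → end (x,ẋ)=(-0.943359, -4.023320)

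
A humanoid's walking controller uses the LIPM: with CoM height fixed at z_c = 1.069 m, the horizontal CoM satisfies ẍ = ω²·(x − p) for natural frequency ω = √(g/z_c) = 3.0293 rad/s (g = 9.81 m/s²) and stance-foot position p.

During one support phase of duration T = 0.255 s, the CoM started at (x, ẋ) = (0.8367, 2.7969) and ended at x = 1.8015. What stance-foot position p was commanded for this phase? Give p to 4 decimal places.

p = 0.2673

ωT = 3.0293·0.255 = 0.772472; cosh(ωT) = 1.313490, sinh(ωT) = 0.851620
x(T) = p + (x₀−p)·cosh(ωT) + (ẋ₀/ω)·sinh(ωT) ⇒ p·(1 − cosh) = x(T) − x₀·cosh − (ẋ₀/ω)·sinh
numerator   = 1.8015 − (0.8367)·1.313490 − (2.7969/3.0293)·0.851620 = -0.083784
denominator = 1 − 1.313490 = -0.313490
p = -0.083784 / -0.313490 = 0.2673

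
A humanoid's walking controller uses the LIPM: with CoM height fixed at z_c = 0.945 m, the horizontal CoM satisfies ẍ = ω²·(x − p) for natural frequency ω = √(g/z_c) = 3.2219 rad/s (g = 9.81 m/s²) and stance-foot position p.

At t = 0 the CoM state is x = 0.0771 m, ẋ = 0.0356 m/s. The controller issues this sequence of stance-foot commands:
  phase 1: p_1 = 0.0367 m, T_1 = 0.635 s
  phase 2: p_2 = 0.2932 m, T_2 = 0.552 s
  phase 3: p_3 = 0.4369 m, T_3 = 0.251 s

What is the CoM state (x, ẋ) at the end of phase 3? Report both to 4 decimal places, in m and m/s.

x = 1.1747, ẋ = 2.6445

phase 1: p=0.0367, T=0.635, ωT=2.045907, cosh=3.932716, sinh=3.803453; start (x,ẋ)=(0.077100, 0.035600) → end (x,ẋ)=(0.237608, 0.635080)
phase 2: p=0.2932, T=0.552, ωT=1.778489, cosh=3.044898, sinh=2.876004; start (x,ẋ)=(0.237608, 0.635080) → end (x,ẋ)=(0.690826, 1.418623)
phase 3: p=0.4369, T=0.251, ωT=0.808697, cosh=1.345209, sinh=0.899771; start (x,ẋ)=(0.690826, 1.418623) → end (x,ẋ)=(1.174659, 2.644470)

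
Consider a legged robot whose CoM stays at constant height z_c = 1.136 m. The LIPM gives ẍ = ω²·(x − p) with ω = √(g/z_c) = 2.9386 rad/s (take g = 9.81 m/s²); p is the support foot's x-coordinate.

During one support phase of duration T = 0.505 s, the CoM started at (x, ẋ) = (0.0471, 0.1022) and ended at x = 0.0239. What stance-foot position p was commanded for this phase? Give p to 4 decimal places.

ωT = 2.9386·0.505 = 1.483993; cosh(ωT) = 2.318626, sinh(ωT) = 2.091896
x(T) = p + (x₀−p)·cosh(ωT) + (ẋ₀/ω)·sinh(ωT) ⇒ p·(1 − cosh) = x(T) − x₀·cosh − (ẋ₀/ω)·sinh
numerator   = 0.0239 − (0.0471)·2.318626 − (0.1022/2.9386)·2.091896 = -0.158060
denominator = 1 − 2.318626 = -1.318626
p = -0.158060 / -1.318626 = 0.1199

p = 0.1199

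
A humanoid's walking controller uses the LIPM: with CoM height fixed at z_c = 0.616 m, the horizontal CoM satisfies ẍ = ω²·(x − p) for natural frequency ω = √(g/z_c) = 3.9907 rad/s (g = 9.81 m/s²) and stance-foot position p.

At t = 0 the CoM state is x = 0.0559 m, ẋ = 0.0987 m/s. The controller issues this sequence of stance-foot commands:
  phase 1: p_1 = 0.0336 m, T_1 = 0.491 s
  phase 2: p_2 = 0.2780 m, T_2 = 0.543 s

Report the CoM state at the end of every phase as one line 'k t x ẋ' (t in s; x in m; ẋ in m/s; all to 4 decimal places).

1 0.4910 0.2003 0.6666
2 1.0340 0.6539 1.6119

phase 1: p=0.0336, T=0.491, ωT=1.959434, cosh=3.618123, sinh=3.477185; start (x,ẋ)=(0.055900, 0.098700) → end (x,ẋ)=(0.200284, 0.666552)
phase 2: p=0.2780, T=0.543, ωT=2.166950, cosh=4.423070, sinh=4.308543; start (x,ẋ)=(0.200284, 0.666552) → end (x,ẋ)=(0.653896, 1.611945)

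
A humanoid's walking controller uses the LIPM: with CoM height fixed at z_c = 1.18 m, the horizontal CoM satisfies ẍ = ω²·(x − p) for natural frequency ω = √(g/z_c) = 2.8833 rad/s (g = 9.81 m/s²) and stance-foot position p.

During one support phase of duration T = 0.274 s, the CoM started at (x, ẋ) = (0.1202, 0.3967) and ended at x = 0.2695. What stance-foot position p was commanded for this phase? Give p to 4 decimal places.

p = 0.0321

ωT = 2.8833·0.274 = 0.790024; cosh(ωT) = 1.328642, sinh(ωT) = 0.874808
x(T) = p + (x₀−p)·cosh(ωT) + (ẋ₀/ω)·sinh(ωT) ⇒ p·(1 − cosh) = x(T) − x₀·cosh − (ẋ₀/ω)·sinh
numerator   = 0.2695 − (0.1202)·1.328642 − (0.3967/2.8833)·0.874808 = -0.010564
denominator = 1 − 1.328642 = -0.328642
p = -0.010564 / -0.328642 = 0.0321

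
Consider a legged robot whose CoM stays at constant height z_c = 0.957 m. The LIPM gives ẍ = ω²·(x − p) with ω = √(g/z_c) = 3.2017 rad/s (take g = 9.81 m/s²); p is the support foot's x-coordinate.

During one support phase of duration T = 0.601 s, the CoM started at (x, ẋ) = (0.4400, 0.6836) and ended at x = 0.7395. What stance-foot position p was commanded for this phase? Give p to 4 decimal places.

ωT = 3.2017·0.601 = 1.924222; cosh(ωT) = 3.497902, sinh(ωT) = 3.351913
x(T) = p + (x₀−p)·cosh(ωT) + (ẋ₀/ω)·sinh(ωT) ⇒ p·(1 − cosh) = x(T) − x₀·cosh − (ẋ₀/ω)·sinh
numerator   = 0.7395 − (0.4400)·3.497902 − (0.6836/3.2017)·3.351913 = -1.515249
denominator = 1 − 3.497902 = -2.497902
p = -1.515249 / -2.497902 = 0.6066

p = 0.6066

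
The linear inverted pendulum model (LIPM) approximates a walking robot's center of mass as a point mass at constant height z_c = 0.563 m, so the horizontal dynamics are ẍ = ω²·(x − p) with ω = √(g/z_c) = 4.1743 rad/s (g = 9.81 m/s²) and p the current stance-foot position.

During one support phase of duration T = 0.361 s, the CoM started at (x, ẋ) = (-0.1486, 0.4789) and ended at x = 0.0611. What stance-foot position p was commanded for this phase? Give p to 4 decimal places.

p = -0.1219

ωT = 4.1743·0.361 = 1.506922; cosh(ωT) = 2.367206, sinh(ωT) = 2.145615
x(T) = p + (x₀−p)·cosh(ωT) + (ẋ₀/ω)·sinh(ωT) ⇒ p·(1 − cosh) = x(T) − x₀·cosh − (ẋ₀/ω)·sinh
numerator   = 0.0611 − (-0.1486)·2.367206 − (0.4789/4.1743)·2.145615 = 0.166709
denominator = 1 − 2.367206 = -1.367206
p = 0.166709 / -1.367206 = -0.1219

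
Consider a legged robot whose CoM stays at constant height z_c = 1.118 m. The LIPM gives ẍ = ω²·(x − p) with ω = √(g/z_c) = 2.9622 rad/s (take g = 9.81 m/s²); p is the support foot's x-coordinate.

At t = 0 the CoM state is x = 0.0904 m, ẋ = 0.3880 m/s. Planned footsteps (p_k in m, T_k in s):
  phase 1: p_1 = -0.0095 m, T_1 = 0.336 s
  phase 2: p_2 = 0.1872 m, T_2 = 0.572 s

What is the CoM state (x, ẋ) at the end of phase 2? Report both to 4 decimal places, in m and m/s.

phase 1: p=-0.0095, T=0.336, ωT=0.995299, cosh=1.537573, sinh=1.167960; start (x,ẋ)=(0.090400, 0.388000) → end (x,ẋ)=(0.297087, 0.942206)
phase 2: p=0.1872, T=0.572, ωT=1.694378, cosh=2.813487, sinh=2.629774; start (x,ẋ)=(0.297087, 0.942206) → end (x,ẋ)=(1.332836, 3.506897)

x = 1.3328, ẋ = 3.5069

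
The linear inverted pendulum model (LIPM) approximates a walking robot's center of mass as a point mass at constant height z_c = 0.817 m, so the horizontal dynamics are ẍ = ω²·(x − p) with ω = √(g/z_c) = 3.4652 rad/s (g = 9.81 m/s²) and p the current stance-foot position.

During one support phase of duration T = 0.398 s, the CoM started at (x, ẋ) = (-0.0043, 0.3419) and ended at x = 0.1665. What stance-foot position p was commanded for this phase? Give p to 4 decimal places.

ωT = 3.4652·0.398 = 1.379150; cosh(ωT) = 2.111658, sinh(ωT) = 1.859865
x(T) = p + (x₀−p)·cosh(ωT) + (ẋ₀/ω)·sinh(ωT) ⇒ p·(1 − cosh) = x(T) − x₀·cosh − (ẋ₀/ω)·sinh
numerator   = 0.1665 − (-0.0043)·2.111658 − (0.3419/3.4652)·1.859865 = -0.007927
denominator = 1 − 2.111658 = -1.111658
p = -0.007927 / -1.111658 = 0.0071

p = 0.0071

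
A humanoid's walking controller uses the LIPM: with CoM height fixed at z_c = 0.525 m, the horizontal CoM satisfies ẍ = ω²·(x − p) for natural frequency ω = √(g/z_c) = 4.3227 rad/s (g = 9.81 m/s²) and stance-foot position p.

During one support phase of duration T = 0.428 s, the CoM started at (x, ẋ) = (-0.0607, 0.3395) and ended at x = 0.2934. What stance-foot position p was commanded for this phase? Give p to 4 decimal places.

p = -0.1096

ωT = 4.3227·0.428 = 1.850116; cosh(ωT) = 3.258887, sinh(ωT) = 3.101668
x(T) = p + (x₀−p)·cosh(ωT) + (ẋ₀/ω)·sinh(ωT) ⇒ p·(1 − cosh) = x(T) − x₀·cosh − (ẋ₀/ω)·sinh
numerator   = 0.2934 − (-0.0607)·3.258887 − (0.3395/4.3227)·3.101668 = 0.247613
denominator = 1 − 3.258887 = -2.258887
p = 0.247613 / -2.258887 = -0.1096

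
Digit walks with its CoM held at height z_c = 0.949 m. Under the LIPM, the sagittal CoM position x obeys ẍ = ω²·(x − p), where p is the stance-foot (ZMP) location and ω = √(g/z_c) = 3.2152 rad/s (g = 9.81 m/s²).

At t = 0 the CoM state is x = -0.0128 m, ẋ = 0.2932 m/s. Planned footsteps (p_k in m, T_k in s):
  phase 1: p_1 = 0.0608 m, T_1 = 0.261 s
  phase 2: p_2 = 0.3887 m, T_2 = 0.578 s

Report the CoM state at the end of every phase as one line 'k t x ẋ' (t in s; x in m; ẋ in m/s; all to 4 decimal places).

phase 1: p=0.0608, T=0.261, ωT=0.839167, cosh=1.373254, sinh=0.941184; start (x,ẋ)=(-0.012800, 0.293200) → end (x,ẋ)=(0.045557, 0.179918)
phase 2: p=0.3887, T=0.578, ωT=1.858386, cosh=3.284649, sinh=3.128725; start (x,ẋ)=(0.045557, 0.179918) → end (x,ẋ)=(-0.563327, -2.860875)

1 0.2610 0.0456 0.1799
2 0.8390 -0.5633 -2.8609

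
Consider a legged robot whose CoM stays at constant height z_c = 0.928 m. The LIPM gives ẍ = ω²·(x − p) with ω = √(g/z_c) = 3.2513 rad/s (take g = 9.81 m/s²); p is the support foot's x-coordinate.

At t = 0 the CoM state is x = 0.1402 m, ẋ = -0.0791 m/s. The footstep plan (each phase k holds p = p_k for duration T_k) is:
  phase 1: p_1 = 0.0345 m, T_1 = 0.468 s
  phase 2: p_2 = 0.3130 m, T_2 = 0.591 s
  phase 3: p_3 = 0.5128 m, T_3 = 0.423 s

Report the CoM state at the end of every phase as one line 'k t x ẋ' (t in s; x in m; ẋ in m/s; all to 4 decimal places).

phase 1: p=0.0345, T=0.468, ωT=1.521608, cosh=2.398973, sinh=2.180612; start (x,ẋ)=(0.140200, -0.079100) → end (x,ẋ)=(0.235020, 0.559636)
phase 2: p=0.3130, T=0.591, ωT=1.921518, cosh=3.488854, sinh=3.342469; start (x,ẋ)=(0.235020, 0.559636) → end (x,ẋ)=(0.616267, 1.105048)
phase 3: p=0.5128, T=0.423, ωT=1.375300, cosh=2.104513, sinh=1.851750; start (x,ẋ)=(0.616267, 1.105048) → end (x,ẋ)=(1.359919, 2.948523)

1 0.4680 0.2350 0.5596
2 1.0590 0.6163 1.1050
3 1.4820 1.3599 2.9485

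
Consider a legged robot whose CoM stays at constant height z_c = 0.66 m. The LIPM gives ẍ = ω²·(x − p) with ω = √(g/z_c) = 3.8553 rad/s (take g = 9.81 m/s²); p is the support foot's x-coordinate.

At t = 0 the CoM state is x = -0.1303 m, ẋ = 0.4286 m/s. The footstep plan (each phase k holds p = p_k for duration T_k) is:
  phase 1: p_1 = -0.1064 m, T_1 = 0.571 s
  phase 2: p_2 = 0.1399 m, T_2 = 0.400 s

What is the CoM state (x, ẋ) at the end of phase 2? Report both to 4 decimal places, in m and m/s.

phase 1: p=-0.1064, T=0.571, ωT=2.201376, cosh=4.574047, sinh=4.463396; start (x,ẋ)=(-0.130300, 0.428600) → end (x,ẋ)=(0.280483, 1.549172)
phase 2: p=0.1399, T=0.400, ωT=1.542120, cosh=2.444208, sinh=2.230281; start (x,ẋ)=(0.280483, 1.549172) → end (x,ẋ)=(1.379707, 4.995291)

x = 1.3797, ẋ = 4.9953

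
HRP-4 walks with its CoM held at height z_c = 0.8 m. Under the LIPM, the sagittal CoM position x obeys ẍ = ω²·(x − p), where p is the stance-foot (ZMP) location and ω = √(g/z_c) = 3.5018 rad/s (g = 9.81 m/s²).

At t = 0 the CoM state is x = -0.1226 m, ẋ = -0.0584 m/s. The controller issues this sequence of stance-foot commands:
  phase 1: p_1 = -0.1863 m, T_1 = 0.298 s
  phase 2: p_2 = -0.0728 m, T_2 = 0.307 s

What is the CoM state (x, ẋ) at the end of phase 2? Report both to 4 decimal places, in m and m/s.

x = -0.0580, ẋ = 0.1536

phase 1: p=-0.1863, T=0.298, ωT=1.043536, cosh=1.595723, sinh=1.243517; start (x,ẋ)=(-0.122600, -0.058400) → end (x,ẋ)=(-0.105391, 0.184194)
phase 2: p=-0.0728, T=0.307, ωT=1.075053, cosh=1.635713, sinh=1.294434; start (x,ẋ)=(-0.105391, 0.184194) → end (x,ẋ)=(-0.058022, 0.153560)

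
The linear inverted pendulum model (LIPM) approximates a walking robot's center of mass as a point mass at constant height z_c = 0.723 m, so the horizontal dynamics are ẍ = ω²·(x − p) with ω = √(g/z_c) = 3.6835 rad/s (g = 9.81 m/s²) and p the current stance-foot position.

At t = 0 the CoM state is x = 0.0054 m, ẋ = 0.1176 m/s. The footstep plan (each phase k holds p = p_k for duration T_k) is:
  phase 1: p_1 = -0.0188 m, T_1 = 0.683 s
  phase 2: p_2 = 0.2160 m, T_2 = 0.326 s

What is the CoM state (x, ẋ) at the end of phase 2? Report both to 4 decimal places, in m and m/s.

phase 1: p=-0.0188, T=0.683, ωT=2.515831, cosh=6.228840, sinh=6.148044; start (x,ẋ)=(0.005400, 0.117600) → end (x,ẋ)=(0.328221, 1.280552)
phase 2: p=0.2160, T=0.326, ωT=1.200821, cosh=1.811895, sinh=1.510948; start (x,ẋ)=(0.328221, 1.280552) → end (x,ẋ)=(0.944608, 2.944804)

x = 0.9446, ẋ = 2.9448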